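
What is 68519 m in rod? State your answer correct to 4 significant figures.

13620 rod

1 m = 0.198839 rod.
Thus 68519 × 0.198839 ≈ 13620 rod.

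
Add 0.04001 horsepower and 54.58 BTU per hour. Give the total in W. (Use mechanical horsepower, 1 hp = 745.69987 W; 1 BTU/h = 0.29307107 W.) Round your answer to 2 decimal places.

0.04001 hp = 29.8355 W and 54.58 BTU/h = 15.9958 W.
29.8355 + 15.9958 ≈ 45.83 W.

45.83 watts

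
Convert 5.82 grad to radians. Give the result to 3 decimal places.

0.091 rad

1 gradian = 0.0157080 rad.
Thus 5.82 × 0.0157080 ≈ 0.091 rad.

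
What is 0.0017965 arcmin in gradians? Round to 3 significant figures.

3.33 × 10^-5 gradians

1 arcmin = 0.0185185 gradians.
Thus 0.0017965 × 0.0185185 ≈ 3.33 × 10^-5 grad.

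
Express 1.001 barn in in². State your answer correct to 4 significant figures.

1.552 × 10^-25 in²

1 barn = 1.55000 × 10^-25 in².
Then 1.001 × 1.55000 × 10^-25 ≈ 1.552 × 10^-25 in².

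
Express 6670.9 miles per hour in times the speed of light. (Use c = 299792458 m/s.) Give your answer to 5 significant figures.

1 mile per hour = 1.49116 × 10^-9 c.
6670.9 × 1.49116 × 10^-9 ≈ 9.9474 × 10^-6 c.

9.9474 × 10^-6 c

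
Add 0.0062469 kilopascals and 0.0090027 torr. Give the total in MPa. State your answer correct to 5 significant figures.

7.4472e-6 megapascals

0.0062469 kPa = 6.24690e-6 MPa and 0.0090027 torr = 1.20026e-6 MPa.
6.24690e-6 + 1.20026e-6 ≈ 7.4472e-6 MPa.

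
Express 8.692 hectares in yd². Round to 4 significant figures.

1 hectare = 11959.9 square yards.
Then 8.692 × 11959.9 ≈ 104000 yd².

104000 square yards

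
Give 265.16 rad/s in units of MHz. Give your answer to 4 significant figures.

4.220 × 10^-5 MHz

1 radian per second = 1.59155 × 10^-7 MHz.
Then 265.16 × 1.59155 × 10^-7 ≈ 4.220 × 10^-5 MHz.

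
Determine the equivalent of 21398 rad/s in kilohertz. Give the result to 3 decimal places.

3.406 kHz

1 rad/s = 0.000159155 kHz.
21398 × 0.000159155 ≈ 3.406 kHz.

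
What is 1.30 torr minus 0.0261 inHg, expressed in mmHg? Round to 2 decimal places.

1.30 torr = 1.30000 mmHg and 0.0261 inHg = 0.662940 mmHg.
1.30000 − 0.662940 ≈ 0.64 mmHg.

0.64 mmHg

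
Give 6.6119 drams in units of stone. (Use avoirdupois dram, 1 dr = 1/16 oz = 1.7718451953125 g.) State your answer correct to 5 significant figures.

1 dr = 0.000279018 st.
6.6119 × 0.000279018 ≈ 0.0018448 st.

0.0018448 st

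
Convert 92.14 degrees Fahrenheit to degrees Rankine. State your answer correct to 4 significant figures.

551.8 °R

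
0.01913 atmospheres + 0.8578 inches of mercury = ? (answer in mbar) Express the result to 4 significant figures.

48.43 mbar

0.01913 atm = 19.3835 mbar and 0.8578 inHg = 29.0484 mbar.
19.3835 + 29.0484 ≈ 48.43 mbar.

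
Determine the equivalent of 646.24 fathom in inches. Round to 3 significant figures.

46500 inches

1 fathom = 72.0000 inches.
646.24 × 72.0000 ≈ 46500 in.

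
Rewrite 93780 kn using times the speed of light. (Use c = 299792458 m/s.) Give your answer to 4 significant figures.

0.0001609 times the speed of light

1 kn = 1.71600 × 10^-9 times the speed of light.
93780 × 1.71600 × 10^-9 ≈ 0.0001609 c.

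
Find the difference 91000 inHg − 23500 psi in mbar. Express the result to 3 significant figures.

91000 inHg = 3.08161 × 10^6 mbar and 23500 psi = 1.62027 × 10^6 mbar.
3.08161 × 10^6 − 1.62027 × 10^6 ≈ 1.46 × 10^6 mbar.

1.46 × 10^6 millibar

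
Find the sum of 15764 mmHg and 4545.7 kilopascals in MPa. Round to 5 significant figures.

6.6474 MPa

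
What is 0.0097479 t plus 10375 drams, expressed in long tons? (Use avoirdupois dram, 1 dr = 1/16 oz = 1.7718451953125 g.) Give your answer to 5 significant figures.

0.0097479 t = 0.00959395 long ton and 10375 dr = 0.0180926 long ton.
0.00959395 + 0.0180926 ≈ 0.027687 long ton.

0.027687 long tons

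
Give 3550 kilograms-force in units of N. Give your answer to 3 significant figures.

34800 N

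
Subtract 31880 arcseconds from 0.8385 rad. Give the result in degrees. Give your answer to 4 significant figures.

39.19 °

0.8385 rad = 48.0425 ° and 31880 arcsec = 8.85556 °.
48.0425 − 8.85556 ≈ 39.19 °.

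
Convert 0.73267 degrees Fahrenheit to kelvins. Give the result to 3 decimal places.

K = (°F + 459.67) × 5/9.
Applying the formula gives 255.779 K.

255.779 K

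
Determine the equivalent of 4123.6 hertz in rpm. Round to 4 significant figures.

1 hertz = 60.0000 revolutions per minute.
Then 4123.6 × 60.0000 ≈ 247400 rpm.

247400 revolutions per minute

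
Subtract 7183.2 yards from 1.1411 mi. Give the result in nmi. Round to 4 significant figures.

1.1411 mi = 0.991589 nmi and 7183.2 yd = 3.54661 nmi.
0.991589 − 3.54661 ≈ -2.555 nmi.

-2.555 nmi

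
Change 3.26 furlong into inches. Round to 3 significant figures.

25800 inches

1 furlong = 7920.00 inches.
Then 3.26 × 7920.00 ≈ 25800 in.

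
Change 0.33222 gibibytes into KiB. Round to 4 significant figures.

348400 KiB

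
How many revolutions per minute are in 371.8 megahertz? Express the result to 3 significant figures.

2.23e+10 revolutions per minute

1 megahertz = 6.00000e+7 rpm.
So 371.8 × 6.00000e+7 ≈ 2.23e+10 rpm.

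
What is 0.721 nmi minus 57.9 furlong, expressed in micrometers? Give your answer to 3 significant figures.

0.721 nmi = 1.33529e+9 μm and 57.9 furlong = 1.16476e+10 μm.
1.33529e+9 − 1.16476e+10 ≈ -1.03e+10 μm.

-1.03e+10 μm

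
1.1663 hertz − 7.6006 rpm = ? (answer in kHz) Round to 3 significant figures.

0.00104 kHz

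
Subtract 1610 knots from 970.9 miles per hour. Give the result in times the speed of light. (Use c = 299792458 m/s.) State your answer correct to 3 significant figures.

970.9 mph = 1.44777 × 10^-6 c and 1610 kn = 2.76276 × 10^-6 c.
1.44777 × 10^-6 − 2.76276 × 10^-6 ≈ -1.31 × 10^-6 c.

-1.31 × 10^-6 times the speed of light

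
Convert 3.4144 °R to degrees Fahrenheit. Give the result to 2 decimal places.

°R = °F + 459.67.
Applying the formula gives -456.26 °F.

-456.26 degrees Fahrenheit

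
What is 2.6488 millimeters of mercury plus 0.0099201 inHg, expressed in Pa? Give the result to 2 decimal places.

386.74 pascals

2.6488 mmHg = 353.144 Pa and 0.0099201 inHg = 33.5933 Pa.
353.144 + 33.5933 ≈ 386.74 Pa.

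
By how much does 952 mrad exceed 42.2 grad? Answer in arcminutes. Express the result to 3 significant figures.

994 arcmin

952 mrad = 3272.73 arcmin and 42.2 grad = 2278.80 arcmin.
3272.73 − 2278.80 ≈ 994 arcmin.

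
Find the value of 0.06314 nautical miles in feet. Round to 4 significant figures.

383.6 ft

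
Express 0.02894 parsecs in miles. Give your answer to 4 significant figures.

1 parsec = 1.91735 × 10^13 mi.
Then 0.02894 × 1.91735 × 10^13 ≈ 5.549 × 10^11 mi.

5.549 × 10^11 mi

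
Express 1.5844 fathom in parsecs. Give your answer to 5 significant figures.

1 fathom = 5.92674e-17 pc.
So 1.5844 × 5.92674e-17 ≈ 9.3903e-17 pc.

9.3903e-17 pc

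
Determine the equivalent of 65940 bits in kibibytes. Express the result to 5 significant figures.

8.0493 KiB

1 bit = 0.000122070 KiB.
Thus 65940 × 0.000122070 ≈ 8.0493 KiB.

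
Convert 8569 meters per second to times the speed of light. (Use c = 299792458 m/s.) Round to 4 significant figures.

1 m/s = 3.33564 × 10^-9 c.
So 8569 × 3.33564 × 10^-9 ≈ 2.858 × 10^-5 c.

2.858 × 10^-5 c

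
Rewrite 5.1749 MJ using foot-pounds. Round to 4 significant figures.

3.817e+6 ft·lbf

1 megajoule = 737562 ft·lbf.
5.1749 × 737562 ≈ 3.817e+6 ft·lbf.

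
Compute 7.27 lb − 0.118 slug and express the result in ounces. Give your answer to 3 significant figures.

7.27 lb = 116.320 oz and 0.118 slug = 60.7446 oz.
116.320 − 60.7446 ≈ 55.6 oz.

55.6 ounces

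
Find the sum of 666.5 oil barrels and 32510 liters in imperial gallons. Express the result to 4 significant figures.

30460 imp gal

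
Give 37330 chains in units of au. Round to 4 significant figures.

1 chain = 1.34473 × 10^-10 au.
37330 × 1.34473 × 10^-10 ≈ 5.020 × 10^-6 au.

5.020 × 10^-6 au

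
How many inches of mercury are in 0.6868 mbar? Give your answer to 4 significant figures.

0.02028 inches of mercury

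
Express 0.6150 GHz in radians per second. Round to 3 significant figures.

1 GHz = 6.28319 × 10^9 rad/s.
Thus 0.6150 × 6.28319 × 10^9 ≈ 3.86 × 10^9 rad/s.

3.86 × 10^9 rad/s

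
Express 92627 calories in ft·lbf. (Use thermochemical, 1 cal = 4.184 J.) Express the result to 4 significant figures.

1 cal = 3.08596 foot-pounds.
So 92627 × 3.08596 ≈ 285800 ft·lbf.

285800 ft·lbf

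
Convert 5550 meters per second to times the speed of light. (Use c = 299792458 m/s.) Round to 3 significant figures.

1 m/s = 3.33564 × 10^-9 c.
Then 5550 × 3.33564 × 10^-9 ≈ 1.85 × 10^-5 c.

1.85 × 10^-5 times the speed of light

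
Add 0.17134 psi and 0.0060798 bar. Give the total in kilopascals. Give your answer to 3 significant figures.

1.79 kPa

0.17134 psi = 1.18135 kPa and 0.0060798 bar = 0.607980 kPa.
1.18135 + 0.607980 ≈ 1.79 kPa.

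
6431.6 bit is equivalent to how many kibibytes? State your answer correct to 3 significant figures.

0.785 KiB

1 bit = 0.000122070 kibibytes.
Then 6431.6 × 0.000122070 ≈ 0.785 KiB.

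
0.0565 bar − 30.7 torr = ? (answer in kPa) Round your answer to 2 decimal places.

1.56 kilopascals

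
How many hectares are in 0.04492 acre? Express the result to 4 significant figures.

0.01818 hectares

1 acre = 0.404686 ha.
Then 0.04492 × 0.404686 ≈ 0.01818 ha.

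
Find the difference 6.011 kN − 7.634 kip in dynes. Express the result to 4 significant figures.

6.011 kN = 6.01100 × 10^8 dyn and 7.634 kip = 3.39577 × 10^9 dyn.
6.01100 × 10^8 − 3.39577 × 10^9 ≈ -2.795 × 10^9 dyn.

-2.795 × 10^9 dyn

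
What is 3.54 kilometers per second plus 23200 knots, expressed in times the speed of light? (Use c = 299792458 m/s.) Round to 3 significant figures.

3.54 km/s = 1.18082e-5 c and 23200 kn = 3.98112e-5 c.
1.18082e-5 + 3.98112e-5 ≈ 5.16e-5 c.

5.16e-5 times the speed of light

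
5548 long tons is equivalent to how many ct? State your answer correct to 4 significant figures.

1 long ton = 5.08023 × 10^6 carats.
Thus 5548 × 5.08023 × 10^6 ≈ 2.819 × 10^10 ct.

2.819 × 10^10 ct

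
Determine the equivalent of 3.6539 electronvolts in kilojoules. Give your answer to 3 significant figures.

5.85e-22 kJ

1 electronvolt = 1.60218e-22 kJ.
Thus 3.6539 × 1.60218e-22 ≈ 5.85e-22 kJ.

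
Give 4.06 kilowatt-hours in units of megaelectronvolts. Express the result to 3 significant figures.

1 kWh = 2.24694 × 10^19 megaelectronvolts.
Thus 4.06 × 2.24694 × 10^19 ≈ 9.12 × 10^19 MeV.

9.12 × 10^19 MeV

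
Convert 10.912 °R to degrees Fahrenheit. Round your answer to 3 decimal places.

-448.758 degrees Fahrenheit

°R = °F + 459.67.
Applying the formula gives -448.758 °F.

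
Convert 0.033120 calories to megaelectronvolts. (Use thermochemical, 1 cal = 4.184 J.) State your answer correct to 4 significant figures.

1 calorie = 2.61145 × 10^13 megaelectronvolts.
So 0.033120 × 2.61145 × 10^13 ≈ 8.649 × 10^11 MeV.

8.649 × 10^11 MeV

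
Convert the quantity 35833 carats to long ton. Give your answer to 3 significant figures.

1 ct = 1.96841 × 10^-7 long ton.
So 35833 × 1.96841 × 10^-7 ≈ 0.00705 long ton.

0.00705 long tons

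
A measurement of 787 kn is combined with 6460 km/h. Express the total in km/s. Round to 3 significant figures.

2.20 kilometers per second

787 kn = 0.404868 km/s and 6460 km/h = 1.79444 km/s.
0.404868 + 1.79444 ≈ 2.20 km/s.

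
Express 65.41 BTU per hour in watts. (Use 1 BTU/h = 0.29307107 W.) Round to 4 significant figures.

1 BTU/h = 0.293071 W.
65.41 × 0.293071 ≈ 19.17 W.

19.17 watts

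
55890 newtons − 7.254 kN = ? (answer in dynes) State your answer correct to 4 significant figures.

55890 N = 5.58900e+9 dyn and 7.254 kN = 7.25400e+8 dyn.
5.58900e+9 − 7.25400e+8 ≈ 4.864e+9 dyn.

4.864e+9 dynes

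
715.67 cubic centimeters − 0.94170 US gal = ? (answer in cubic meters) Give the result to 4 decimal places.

715.67 cm³ = 0.000715670 m³ and 0.94170 US gal = 0.00356472 m³.
0.000715670 − 0.00356472 ≈ -0.0028 m³.

-0.0028 cubic meters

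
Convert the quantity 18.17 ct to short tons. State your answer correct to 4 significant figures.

1 ct = 2.20462 × 10^-7 short ton.
Then 18.17 × 2.20462 × 10^-7 ≈ 4.006 × 10^-6 short ton.

4.006 × 10^-6 short tons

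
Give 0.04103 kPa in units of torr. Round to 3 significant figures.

1 kilopascal = 7.50062 torr.
Then 0.04103 × 7.50062 ≈ 0.308 torr.

0.308 torr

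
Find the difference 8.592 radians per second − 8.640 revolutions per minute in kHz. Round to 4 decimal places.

8.592 rad/s = 0.00136746 kHz and 8.640 rpm = 0.000144000 kHz.
0.00136746 − 0.000144000 ≈ 0.0012 kHz.

0.0012 kHz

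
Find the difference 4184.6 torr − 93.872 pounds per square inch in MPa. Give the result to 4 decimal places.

4184.6 torr = 0.557901 MPa and 93.872 psi = 0.647225 MPa.
0.557901 − 0.647225 ≈ -0.0893 MPa.

-0.0893 megapascals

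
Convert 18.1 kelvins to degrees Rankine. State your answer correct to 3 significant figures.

32.6 °R

°R = K × 9/5.
Applying the formula gives 32.6 °R.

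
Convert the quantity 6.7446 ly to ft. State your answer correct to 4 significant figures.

2.093 × 10^17 ft

1 ly = 3.10391 × 10^16 ft.
Thus 6.7446 × 3.10391 × 10^16 ≈ 2.093 × 10^17 ft.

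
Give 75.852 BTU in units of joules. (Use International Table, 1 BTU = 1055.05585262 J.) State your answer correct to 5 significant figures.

80028 J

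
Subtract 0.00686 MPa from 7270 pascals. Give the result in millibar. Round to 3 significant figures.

4.10 millibar

7270 Pa = 72.7000 mbar and 0.00686 MPa = 68.6000 mbar.
72.7000 − 68.6000 ≈ 4.10 mbar.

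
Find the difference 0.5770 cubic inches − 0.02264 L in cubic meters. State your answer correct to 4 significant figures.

-1.318 × 10^-5 cubic meters

0.5770 in³ = 9.45534 × 10^-6 m³ and 0.02264 L = 2.26400 × 10^-5 m³.
9.45534 × 10^-6 − 2.26400 × 10^-5 ≈ -1.318 × 10^-5 m³.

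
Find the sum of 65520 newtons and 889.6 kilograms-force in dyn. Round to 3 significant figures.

65520 N = 6.55200 × 10^9 dyn and 889.6 kgf = 8.72400 × 10^8 dyn.
6.55200 × 10^9 + 8.72400 × 10^8 ≈ 7.42 × 10^9 dyn.

7.42 × 10^9 dyn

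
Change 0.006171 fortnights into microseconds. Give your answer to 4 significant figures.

7.464e+9 microseconds

1 fortnight = 1.20960e+12 μs.
Thus 0.006171 × 1.20960e+12 ≈ 7.464e+9 μs.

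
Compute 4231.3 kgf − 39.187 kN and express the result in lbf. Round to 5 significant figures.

518.83 lbf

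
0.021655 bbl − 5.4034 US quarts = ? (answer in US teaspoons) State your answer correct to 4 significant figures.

-338.9 US tsp

0.021655 bbl = 698.504 US tsp and 5.4034 US qt = 1037.45 US tsp.
698.504 − 1037.45 ≈ -338.9 US tsp.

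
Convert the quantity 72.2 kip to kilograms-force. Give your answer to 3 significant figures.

32700 kilograms-force

1 kip = 453.592 kilograms-force.
72.2 × 453.592 ≈ 32700 kgf.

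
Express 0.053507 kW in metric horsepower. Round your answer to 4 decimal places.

1 kW = 1.35962 PS.
Thus 0.053507 × 1.35962 ≈ 0.0727 PS.

0.0727 metric horsepower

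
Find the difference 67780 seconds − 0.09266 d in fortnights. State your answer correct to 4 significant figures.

0.04942 fortnight

67780 s = 0.0560351 fortnight and 0.09266 d = 0.00661857 fortnight.
0.0560351 − 0.00661857 ≈ 0.04942 fortnight.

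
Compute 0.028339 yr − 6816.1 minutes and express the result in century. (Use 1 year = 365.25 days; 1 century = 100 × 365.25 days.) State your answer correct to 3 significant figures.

0.028339 yr = 0.000283390 century and 6816.1 min = 0.000129594 century.
0.000283390 − 0.000129594 ≈ 0.000154 century.

0.000154 century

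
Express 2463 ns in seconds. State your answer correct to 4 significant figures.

2.463 × 10^-6 s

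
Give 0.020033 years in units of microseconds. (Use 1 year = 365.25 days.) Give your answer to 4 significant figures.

6.322 × 10^11 microseconds

1 yr = 3.15576 × 10^13 μs.
Thus 0.020033 × 3.15576 × 10^13 ≈ 6.322 × 10^11 μs.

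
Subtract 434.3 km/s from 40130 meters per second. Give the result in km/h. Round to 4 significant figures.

40130 m/s = 144468 km/h and 434.3 km/s = 1.56348e+6 km/h.
144468 − 1.56348e+6 ≈ -1.419e+6 km/h.

-1.419e+6 km/h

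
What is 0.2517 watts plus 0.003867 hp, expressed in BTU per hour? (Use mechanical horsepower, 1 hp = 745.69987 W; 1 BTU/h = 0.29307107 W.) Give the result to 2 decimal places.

10.70 BTU per hour

0.2517 W = 0.858836 BTU/h and 0.003867 hp = 9.83932 BTU/h.
0.858836 + 9.83932 ≈ 10.70 BTU/h.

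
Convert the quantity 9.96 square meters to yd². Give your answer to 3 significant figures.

11.9 yd²

1 m² = 1.19599 yd².
9.96 × 1.19599 ≈ 11.9 yd².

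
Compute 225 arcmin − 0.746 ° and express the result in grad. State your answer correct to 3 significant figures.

3.34 grad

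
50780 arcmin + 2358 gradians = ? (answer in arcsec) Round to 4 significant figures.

1.069e+7 arcsec

50780 arcmin = 3.04680e+6 arcsec and 2358 grad = 7.63992e+6 arcsec.
3.04680e+6 + 7.63992e+6 ≈ 1.069e+7 arcsec.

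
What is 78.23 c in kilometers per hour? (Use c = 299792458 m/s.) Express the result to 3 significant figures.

8.44 × 10^10 km/h

1 c = 1.07925 × 10^9 kilometers per hour.
78.23 × 1.07925 × 10^9 ≈ 8.44 × 10^10 km/h.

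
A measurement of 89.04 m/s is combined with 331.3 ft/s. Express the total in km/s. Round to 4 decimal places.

0.1900 km/s

89.04 m/s = 0.0890400 km/s and 331.3 ft/s = 0.100980 km/s.
0.0890400 + 0.100980 ≈ 0.1900 km/s.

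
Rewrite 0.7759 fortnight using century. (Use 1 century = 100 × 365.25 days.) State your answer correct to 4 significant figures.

0.0002974 centuries

1 fortnight = 0.000383299 century.
So 0.7759 × 0.000383299 ≈ 0.0002974 century.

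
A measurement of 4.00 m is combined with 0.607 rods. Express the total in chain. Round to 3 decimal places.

0.351 chains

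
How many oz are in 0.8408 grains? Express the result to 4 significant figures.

0.001922 ounces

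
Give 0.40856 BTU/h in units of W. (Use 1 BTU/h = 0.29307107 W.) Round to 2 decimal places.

1 BTU/h = 0.293071 watts.
0.40856 × 0.293071 ≈ 0.12 W.

0.12 W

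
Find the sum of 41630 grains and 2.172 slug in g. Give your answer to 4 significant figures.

34400 grams

41630 gr = 2697.58 g and 2.172 slug = 31698.0 g.
2697.58 + 31698.0 ≈ 34400 g.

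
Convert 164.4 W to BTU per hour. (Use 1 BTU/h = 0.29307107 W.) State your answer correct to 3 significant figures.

561 BTU per hour

1 W = 3.41214 BTU per hour.
So 164.4 × 3.41214 ≈ 561 BTU/h.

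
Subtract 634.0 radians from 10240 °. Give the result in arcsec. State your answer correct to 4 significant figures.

10240 ° = 3.68640e+7 arcsec and 634.0 rad = 1.30772e+8 arcsec.
3.68640e+7 − 1.30772e+8 ≈ -9.391e+7 arcsec.

-9.391e+7 arcsec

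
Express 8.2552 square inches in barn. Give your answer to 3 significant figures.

5.33e+25 barn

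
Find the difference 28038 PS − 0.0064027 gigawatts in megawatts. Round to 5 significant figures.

14.219 MW

28038 PS = 20.6219 MW and 0.0064027 GW = 6.40270 MW.
20.6219 − 6.40270 ≈ 14.219 MW.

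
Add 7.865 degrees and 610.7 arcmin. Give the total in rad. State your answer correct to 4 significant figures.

7.865 ° = 0.137270 rad and 610.7 arcmin = 0.177645 rad.
0.137270 + 0.177645 ≈ 0.3149 rad.

0.3149 rad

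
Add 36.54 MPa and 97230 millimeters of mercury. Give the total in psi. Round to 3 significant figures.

7180 psi

36.54 MPa = 5299.68 psi and 97230 mmHg = 1880.11 psi.
5299.68 + 1880.11 ≈ 7180 psi.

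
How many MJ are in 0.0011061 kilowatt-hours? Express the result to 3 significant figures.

0.00398 megajoules

1 kilowatt-hour = 3.60000 megajoules.
So 0.0011061 × 3.60000 ≈ 0.00398 MJ.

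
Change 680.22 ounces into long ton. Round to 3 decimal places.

0.019 long ton

1 oz = 2.79018e-5 long tons.
Then 680.22 × 2.79018e-5 ≈ 0.019 long ton.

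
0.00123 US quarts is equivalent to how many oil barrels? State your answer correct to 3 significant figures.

1 US qt = 0.00595238 oil barrels.
Thus 0.00123 × 0.00595238 ≈ 7.32 × 10^-6 bbl.

7.32 × 10^-6 oil barrels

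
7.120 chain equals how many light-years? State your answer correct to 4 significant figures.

1.514 × 10^-14 ly

1 chain = 2.12635 × 10^-15 ly.
Then 7.120 × 2.12635 × 10^-15 ≈ 1.514 × 10^-14 ly.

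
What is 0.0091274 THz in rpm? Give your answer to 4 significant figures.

1 THz = 6.00000 × 10^13 rpm.
Thus 0.0091274 × 6.00000 × 10^13 ≈ 5.476 × 10^11 rpm.

5.476 × 10^11 rpm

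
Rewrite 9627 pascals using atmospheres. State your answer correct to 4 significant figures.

0.09501 atm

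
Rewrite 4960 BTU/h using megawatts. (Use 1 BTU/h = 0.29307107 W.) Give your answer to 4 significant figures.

1 BTU per hour = 2.93071 × 10^-7 MW.
So 4960 × 2.93071 × 10^-7 ≈ 0.001454 MW.

0.001454 megawatts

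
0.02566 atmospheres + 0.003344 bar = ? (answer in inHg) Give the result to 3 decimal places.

0.867 inHg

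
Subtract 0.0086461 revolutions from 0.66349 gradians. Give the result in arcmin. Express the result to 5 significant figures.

0.66349 grad = 35.8285 arcmin and 0.0086461 rev = 186.756 arcmin.
35.8285 − 186.756 ≈ -150.93 arcmin.

-150.93 arcminutes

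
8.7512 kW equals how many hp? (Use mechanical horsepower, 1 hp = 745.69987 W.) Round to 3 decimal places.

11.736 hp

1 kW = 1.34102 hp.
8.7512 × 1.34102 ≈ 11.736 hp.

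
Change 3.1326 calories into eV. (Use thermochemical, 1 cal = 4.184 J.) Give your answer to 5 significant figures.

1 cal = 2.61145 × 10^19 electronvolts.
Thus 3.1326 × 2.61145 × 10^19 ≈ 8.1806 × 10^19 eV.

8.1806 × 10^19 electronvolts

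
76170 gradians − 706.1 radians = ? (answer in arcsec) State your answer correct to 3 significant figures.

1.01 × 10^8 arcsec

76170 grad = 2.46791 × 10^8 arcsec and 706.1 rad = 1.45644 × 10^8 arcsec.
2.46791 × 10^8 − 1.45644 × 10^8 ≈ 1.01 × 10^8 arcsec.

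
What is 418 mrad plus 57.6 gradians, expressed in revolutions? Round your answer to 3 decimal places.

0.211 revolutions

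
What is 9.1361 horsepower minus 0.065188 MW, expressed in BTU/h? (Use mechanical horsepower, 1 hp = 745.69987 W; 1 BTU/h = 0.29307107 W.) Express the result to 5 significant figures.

9.1361 hp = 23246.2 BTU/h and 0.065188 MW = 222431 BTU/h.
23246.2 − 222431 ≈ -199180 BTU/h.

-199180 BTU/h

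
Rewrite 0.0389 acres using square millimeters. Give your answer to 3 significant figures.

1.57e+8 mm²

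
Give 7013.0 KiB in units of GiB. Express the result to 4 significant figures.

0.006688 gibibytes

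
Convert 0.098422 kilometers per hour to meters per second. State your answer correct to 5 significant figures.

0.027339 meters per second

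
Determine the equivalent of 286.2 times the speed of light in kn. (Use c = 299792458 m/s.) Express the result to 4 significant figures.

1 speed of light = 5.82750e+8 knots.
286.2 × 5.82750e+8 ≈ 1.668e+11 kn.

1.668e+11 kn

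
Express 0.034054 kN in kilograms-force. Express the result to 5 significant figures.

3.4725 kilograms-force

1 kilonewton = 101.9716 kgf.
0.034054 × 101.9716 ≈ 3.4725 kgf.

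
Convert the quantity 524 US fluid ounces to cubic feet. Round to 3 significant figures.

0.547 cubic feet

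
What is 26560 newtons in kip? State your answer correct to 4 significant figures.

5.971 kip

1 N = 0.000224809 kip.
So 26560 × 0.000224809 ≈ 5.971 kip.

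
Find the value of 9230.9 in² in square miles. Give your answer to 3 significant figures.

2.30e-6 mi²

1 square inch = 2.49098e-10 square miles.
Then 9230.9 × 2.49098e-10 ≈ 2.30e-6 mi².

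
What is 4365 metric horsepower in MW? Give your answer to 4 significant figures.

1 PS = 0.000735499 MW.
4365 × 0.000735499 ≈ 3.210 MW.

3.210 MW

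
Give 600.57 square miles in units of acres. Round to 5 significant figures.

384360 acres

1 square mile = 640.000 acres.
Thus 600.57 × 640.000 ≈ 384360 acre.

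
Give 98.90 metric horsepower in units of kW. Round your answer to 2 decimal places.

72.74 kilowatts

1 metric horsepower = 0.735499 kW.
So 98.90 × 0.735499 ≈ 72.74 kW.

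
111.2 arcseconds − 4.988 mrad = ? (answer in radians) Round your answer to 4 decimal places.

111.2 arcsec = 0.000539113 rad and 4.988 mrad = 0.00498800 rad.
0.000539113 − 0.00498800 ≈ -0.0044 rad.

-0.0044 rad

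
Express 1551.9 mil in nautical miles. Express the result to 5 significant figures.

2.1284 × 10^-5 nmi

1 mil = 1.37149 × 10^-8 nmi.
Then 1551.9 × 1.37149 × 10^-8 ≈ 2.1284 × 10^-5 nmi.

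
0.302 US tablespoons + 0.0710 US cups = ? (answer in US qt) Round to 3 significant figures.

0.0225 US qt

0.302 US tbsp = 0.00471875 US qt and 0.0710 US cup = 0.0177500 US qt.
0.00471875 + 0.0177500 ≈ 0.0225 US qt.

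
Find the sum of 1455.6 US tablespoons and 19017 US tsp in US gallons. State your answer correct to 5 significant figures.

30.448 US gallons

1455.6 US tbsp = 5.68594 US gal and 19017 US tsp = 24.7617 US gal.
5.68594 + 24.7617 ≈ 30.448 US gal.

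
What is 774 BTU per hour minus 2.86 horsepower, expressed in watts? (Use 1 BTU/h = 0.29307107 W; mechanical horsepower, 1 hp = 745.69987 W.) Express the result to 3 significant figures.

774 BTU/h = 226.837 W and 2.86 hp = 2132.70 W.
226.837 − 2132.70 ≈ -1910 W.

-1910 W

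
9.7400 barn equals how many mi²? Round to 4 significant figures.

1 barn = 3.86102e-35 mi².
9.7400 × 3.86102e-35 ≈ 3.761e-34 mi².

3.761e-34 square miles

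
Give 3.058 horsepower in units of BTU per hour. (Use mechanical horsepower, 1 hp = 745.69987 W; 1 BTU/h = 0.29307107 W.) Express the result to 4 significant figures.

7781 BTU/h

1 hp = 2544.43 BTU per hour.
Then 3.058 × 2544.43 ≈ 7781 BTU/h.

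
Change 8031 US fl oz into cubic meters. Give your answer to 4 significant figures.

0.2375 cubic meters

1 US fl oz = 2.95735 × 10^-5 m³.
So 8031 × 2.95735 × 10^-5 ≈ 0.2375 m³.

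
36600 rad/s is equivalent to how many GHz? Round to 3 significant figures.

1 rad/s = 1.59155e-10 gigahertz.
36600 × 1.59155e-10 ≈ 5.83e-6 GHz.

5.83e-6 gigahertz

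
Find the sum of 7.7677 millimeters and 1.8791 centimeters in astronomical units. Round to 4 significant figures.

7.7677 mm = 5.19239 × 10^-14 au and 1.8791 cm = 1.25610 × 10^-13 au.
5.19239 × 10^-14 + 1.25610 × 10^-13 ≈ 1.775 × 10^-13 au.

1.775 × 10^-13 astronomical units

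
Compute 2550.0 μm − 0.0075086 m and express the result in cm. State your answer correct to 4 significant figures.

2550.0 μm = 0.255000 cm and 0.0075086 m = 0.750860 cm.
0.255000 − 0.750860 ≈ -0.4959 cm.

-0.4959 centimeters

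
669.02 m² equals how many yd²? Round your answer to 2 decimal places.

1 m² = 1.19599 yd².
Thus 669.02 × 1.19599 ≈ 800.14 yd².

800.14 yd²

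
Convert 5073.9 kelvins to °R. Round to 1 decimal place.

°R = K × 9/5.
Applying the formula gives 9133.0 °R.

9133.0 °R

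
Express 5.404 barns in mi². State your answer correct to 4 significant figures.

2.086e-34 square miles

1 barn = 3.86102e-35 mi².
Then 5.404 × 3.86102e-35 ≈ 2.086e-34 mi².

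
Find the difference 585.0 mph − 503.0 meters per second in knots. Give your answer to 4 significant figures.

-469.4 kn

585.0 mph = 508.351 kn and 503.0 m/s = 977.754 kn.
508.351 − 977.754 ≈ -469.4 kn.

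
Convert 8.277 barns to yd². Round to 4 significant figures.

9.899 × 10^-28 square yards

1 barn = 1.19599 × 10^-28 square yards.
8.277 × 1.19599 × 10^-28 ≈ 9.899 × 10^-28 yd².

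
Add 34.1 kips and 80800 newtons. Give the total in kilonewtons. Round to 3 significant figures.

34.1 kip = 151.684 kN and 80800 N = 80.8000 kN.
151.684 + 80.8000 ≈ 232 kN.

232 kilonewtons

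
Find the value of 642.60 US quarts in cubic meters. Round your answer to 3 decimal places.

1 US quart = 0.000946353 m³.
Thus 642.60 × 0.000946353 ≈ 0.608 m³.

0.608 m³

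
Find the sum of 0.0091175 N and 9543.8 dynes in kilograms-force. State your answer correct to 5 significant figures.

0.010662 kilograms-force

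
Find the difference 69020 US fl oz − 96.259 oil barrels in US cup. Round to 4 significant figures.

69020 US fl oz = 8627.50 US cup and 96.259 bbl = 64686.0 US cup.
8627.50 − 64686.0 ≈ -56060 US cup.

-56060 US cup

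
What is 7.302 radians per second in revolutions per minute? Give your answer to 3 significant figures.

69.7 revolutions per minute

1 radian per second = 9.54930 revolutions per minute.
7.302 × 9.54930 ≈ 69.7 rpm.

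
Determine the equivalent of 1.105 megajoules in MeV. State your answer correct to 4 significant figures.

1 MJ = 6.24151 × 10^18 MeV.
So 1.105 × 6.24151 × 10^18 ≈ 6.897 × 10^18 MeV.

6.897 × 10^18 megaelectronvolts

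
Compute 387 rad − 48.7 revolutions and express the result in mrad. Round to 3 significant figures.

81000 mrad

387 rad = 387000 mrad and 48.7 rev = 305991 mrad.
387000 − 305991 ≈ 81000 mrad.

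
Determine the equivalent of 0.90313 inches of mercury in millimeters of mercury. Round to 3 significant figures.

1 inHg = 25.4000 millimeters of mercury.
Thus 0.90313 × 25.4000 ≈ 22.9 mmHg.

22.9 millimeters of mercury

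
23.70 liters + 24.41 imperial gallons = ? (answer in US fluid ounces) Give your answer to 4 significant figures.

23.70 L = 801.392 US fl oz and 24.41 imp gal = 3752.34 US fl oz.
801.392 + 3752.34 ≈ 4554 US fl oz.

4554 US fluid ounces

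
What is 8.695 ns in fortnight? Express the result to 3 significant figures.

1 nanosecond = 8.26720e-16 fortnights.
Then 8.695 × 8.26720e-16 ≈ 7.19e-15 fortnight.

7.19e-15 fortnights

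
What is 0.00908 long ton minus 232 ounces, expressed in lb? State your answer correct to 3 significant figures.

0.00908 long ton = 20.3392 lb and 232 oz = 14.5000 lb.
20.3392 − 14.5000 ≈ 5.84 lb.

5.84 lb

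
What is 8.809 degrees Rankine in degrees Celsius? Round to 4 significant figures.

°R = (°C + 273.15) × 9/5.
Applying the formula gives -268.3 °C.

-268.3 °C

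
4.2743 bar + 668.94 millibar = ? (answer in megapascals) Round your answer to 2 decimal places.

4.2743 bar = 0.427430 MPa and 668.94 mbar = 0.0668940 MPa.
0.427430 + 0.0668940 ≈ 0.49 MPa.

0.49 megapascals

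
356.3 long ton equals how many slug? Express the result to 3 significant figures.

1 long ton = 69.6213 slugs.
Thus 356.3 × 69.6213 ≈ 24800 slug.

24800 slug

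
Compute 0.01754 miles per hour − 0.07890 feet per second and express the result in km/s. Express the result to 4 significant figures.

0.01754 mph = 7.84108e-6 km/s and 0.07890 ft/s = 2.40487e-5 km/s.
7.84108e-6 − 2.40487e-5 ≈ -1.621e-5 km/s.

-1.621e-5 kilometers per second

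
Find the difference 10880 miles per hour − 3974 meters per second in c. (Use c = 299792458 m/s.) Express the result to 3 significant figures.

2.97 × 10^-6 c

10880 mph = 1.62239 × 10^-5 c and 3974 m/s = 1.32558 × 10^-5 c.
1.62239 × 10^-5 − 1.32558 × 10^-5 ≈ 2.97 × 10^-6 c.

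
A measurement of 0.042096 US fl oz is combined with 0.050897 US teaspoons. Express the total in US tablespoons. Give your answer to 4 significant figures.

0.042096 US fl oz = 0.0841920 US tbsp and 0.050897 US tsp = 0.0169657 US tbsp.
0.0841920 + 0.0169657 ≈ 0.1012 US tbsp.

0.1012 US tablespoons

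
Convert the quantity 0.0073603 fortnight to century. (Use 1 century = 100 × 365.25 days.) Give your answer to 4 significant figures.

1 fortnight = 0.000383299 century.
So 0.0073603 × 0.000383299 ≈ 2.821e-6 century.

2.821e-6 centuries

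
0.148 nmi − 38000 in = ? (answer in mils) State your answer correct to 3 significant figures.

-2.72e+7 mil

0.148 nmi = 1.07912e+7 mil and 38000 in = 3.80000e+7 mil.
1.07912e+7 − 3.80000e+7 ≈ -2.72e+7 mil.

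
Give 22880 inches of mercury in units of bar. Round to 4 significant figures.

1 inch of mercury = 0.0338639 bar.
So 22880 × 0.0338639 ≈ 774.8 bar.

774.8 bar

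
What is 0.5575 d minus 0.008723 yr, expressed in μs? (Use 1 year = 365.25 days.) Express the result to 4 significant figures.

0.5575 d = 4.81680 × 10^10 μs and 0.008723 yr = 2.75277 × 10^11 μs.
4.81680 × 10^10 − 2.75277 × 10^11 ≈ -2.271 × 10^11 μs.

-2.271 × 10^11 μs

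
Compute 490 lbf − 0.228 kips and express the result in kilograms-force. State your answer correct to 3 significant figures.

119 kgf

490 lbf = 222.260 kgf and 0.228 kip = 103.419 kgf.
222.260 − 103.419 ≈ 119 kgf.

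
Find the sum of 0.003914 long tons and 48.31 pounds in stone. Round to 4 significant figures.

4.077 st

0.003914 long ton = 0.626240 st and 48.31 lb = 3.45071 st.
0.626240 + 3.45071 ≈ 4.077 st.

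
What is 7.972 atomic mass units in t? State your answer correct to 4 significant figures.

1.324 × 10^-29 metric tons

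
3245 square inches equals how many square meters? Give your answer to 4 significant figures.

2.094 m²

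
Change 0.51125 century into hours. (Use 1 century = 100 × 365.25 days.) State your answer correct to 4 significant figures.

1 century = 876600 h.
0.51125 × 876600 ≈ 448200 h.

448200 h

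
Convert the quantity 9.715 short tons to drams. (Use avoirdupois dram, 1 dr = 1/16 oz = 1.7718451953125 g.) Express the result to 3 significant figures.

4.97e+6 dr

1 short ton = 512000 drams.
So 9.715 × 512000 ≈ 4.97e+6 dr.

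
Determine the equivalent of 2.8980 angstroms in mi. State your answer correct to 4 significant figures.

1 Å = 6.21371 × 10^-14 miles.
Then 2.8980 × 6.21371 × 10^-14 ≈ 1.801 × 10^-13 mi.

1.801 × 10^-13 mi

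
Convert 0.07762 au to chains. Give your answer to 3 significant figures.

5.77e+8 chains

1 astronomical unit = 7.43646e+9 chains.
Then 0.07762 × 7.43646e+9 ≈ 5.77e+8 chain.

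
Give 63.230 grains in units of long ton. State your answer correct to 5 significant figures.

1 gr = 6.37755e-8 long tons.
63.230 × 6.37755e-8 ≈ 4.0325e-6 long ton.

4.0325e-6 long ton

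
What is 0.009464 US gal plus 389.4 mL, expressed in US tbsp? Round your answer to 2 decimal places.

0.009464 US gal = 2.42278 US tbsp and 389.4 mL = 26.3344 US tbsp.
2.42278 + 26.3344 ≈ 28.76 US tbsp.

28.76 US tbsp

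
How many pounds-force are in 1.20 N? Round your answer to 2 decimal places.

0.27 pounds-force

1 newton = 0.224809 lbf.
Then 1.20 × 0.224809 ≈ 0.27 lbf.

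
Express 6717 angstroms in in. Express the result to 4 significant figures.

2.644 × 10^-5 inches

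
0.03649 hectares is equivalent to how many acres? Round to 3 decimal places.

0.090 acre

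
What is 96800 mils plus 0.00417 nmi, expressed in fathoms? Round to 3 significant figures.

5.57 fathom

96800 mil = 1.34444 fathom and 0.00417 nmi = 4.22290 fathom.
1.34444 + 4.22290 ≈ 5.57 fathom.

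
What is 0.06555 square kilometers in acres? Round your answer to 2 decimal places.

1 square kilometer = 247.105 acre.
So 0.06555 × 247.105 ≈ 16.20 acre.

16.20 acres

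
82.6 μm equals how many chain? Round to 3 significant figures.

1 micrometer = 4.97097e-8 chains.
Thus 82.6 × 4.97097e-8 ≈ 4.11e-6 chain.

4.11e-6 chain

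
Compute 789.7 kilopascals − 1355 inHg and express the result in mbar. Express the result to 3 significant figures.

789.7 kPa = 7897.00 mbar and 1355 inHg = 45885.6 mbar.
7897.00 − 45885.6 ≈ -38000 mbar.

-38000 mbar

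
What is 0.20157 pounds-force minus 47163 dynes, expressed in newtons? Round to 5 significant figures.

0.42500 newtons

0.20157 lbf = 0.896628 N and 47163 dyn = 0.471630 N.
0.896628 − 0.471630 ≈ 0.42500 N.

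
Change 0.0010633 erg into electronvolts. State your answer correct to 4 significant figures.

6.637e+8 eV

1 erg = 6.24151e+11 electronvolts.
So 0.0010633 × 6.24151e+11 ≈ 6.637e+8 eV.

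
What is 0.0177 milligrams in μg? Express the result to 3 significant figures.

17.7 micrograms

1 milligram = 1000.00 μg.
Then 0.0177 × 1000.00 ≈ 17.7 μg.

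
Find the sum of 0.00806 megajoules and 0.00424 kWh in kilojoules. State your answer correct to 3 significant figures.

23.3 kJ

0.00806 MJ = 8.06000 kJ and 0.00424 kWh = 15.2640 kJ.
8.06000 + 15.2640 ≈ 23.3 kJ.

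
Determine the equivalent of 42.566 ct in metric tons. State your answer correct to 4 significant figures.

1 ct = 2.00000 × 10^-7 t.
So 42.566 × 2.00000 × 10^-7 ≈ 8.513 × 10^-6 t.

8.513 × 10^-6 t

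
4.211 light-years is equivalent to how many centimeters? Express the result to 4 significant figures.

1 ly = 9.46073 × 10^17 cm.
Thus 4.211 × 9.46073 × 10^17 ≈ 3.984 × 10^18 cm.

3.984 × 10^18 cm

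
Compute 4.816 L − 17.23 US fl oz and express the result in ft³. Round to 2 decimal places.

0.15 cubic feet

4.816 L = 0.170075 ft³ and 17.23 US fl oz = 0.0179947 ft³.
0.170075 − 0.0179947 ≈ 0.15 ft³.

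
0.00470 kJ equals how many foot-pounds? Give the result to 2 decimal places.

1 kJ = 737.562 foot-pounds.
0.00470 × 737.562 ≈ 3.47 ft·lbf.

3.47 ft·lbf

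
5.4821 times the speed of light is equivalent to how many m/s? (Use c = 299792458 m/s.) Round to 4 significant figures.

1 c = 2.99792 × 10^8 meters per second.
5.4821 × 2.99792 × 10^8 ≈ 1.643 × 10^9 m/s.

1.643 × 10^9 meters per second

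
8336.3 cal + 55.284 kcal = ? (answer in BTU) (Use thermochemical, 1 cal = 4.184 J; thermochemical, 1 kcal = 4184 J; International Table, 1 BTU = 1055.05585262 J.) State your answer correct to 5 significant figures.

8336.3 cal = 33.0590 BTU and 55.284 kcal = 219.238 BTU.
33.0590 + 219.238 ≈ 252.30 BTU.

252.30 BTU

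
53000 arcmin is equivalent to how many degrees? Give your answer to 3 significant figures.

1 arcmin = 0.0166667 °.
Thus 53000 × 0.0166667 ≈ 883 °.

883 degrees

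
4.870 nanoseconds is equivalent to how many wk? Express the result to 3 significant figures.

1 nanosecond = 1.65344 × 10^-15 weeks.
Thus 4.870 × 1.65344 × 10^-15 ≈ 8.05 × 10^-15 wk.

8.05 × 10^-15 wk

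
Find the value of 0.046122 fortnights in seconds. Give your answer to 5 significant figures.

1 fortnight = 1.20960 × 10^6 seconds.
Thus 0.046122 × 1.20960 × 10^6 ≈ 55789 s.

55789 s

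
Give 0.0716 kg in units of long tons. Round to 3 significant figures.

7.05e-5 long ton

1 kilogram = 0.000984207 long ton.
Then 0.0716 × 0.000984207 ≈ 7.05e-5 long ton.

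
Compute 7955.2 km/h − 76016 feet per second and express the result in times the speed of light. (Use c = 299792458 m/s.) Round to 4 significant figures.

-6.991 × 10^-5 c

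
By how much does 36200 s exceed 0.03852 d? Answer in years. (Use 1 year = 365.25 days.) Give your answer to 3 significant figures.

0.00104 yr

36200 s = 0.00114711 yr and 0.03852 d = 0.000105462 yr.
0.00114711 − 0.000105462 ≈ 0.00104 yr.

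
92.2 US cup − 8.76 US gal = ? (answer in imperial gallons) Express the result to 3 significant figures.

-2.50 imp gal

92.2 US cup = 4.79828 imp gal and 8.76 US gal = 7.29423 imp gal.
4.79828 − 7.29423 ≈ -2.50 imp gal.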